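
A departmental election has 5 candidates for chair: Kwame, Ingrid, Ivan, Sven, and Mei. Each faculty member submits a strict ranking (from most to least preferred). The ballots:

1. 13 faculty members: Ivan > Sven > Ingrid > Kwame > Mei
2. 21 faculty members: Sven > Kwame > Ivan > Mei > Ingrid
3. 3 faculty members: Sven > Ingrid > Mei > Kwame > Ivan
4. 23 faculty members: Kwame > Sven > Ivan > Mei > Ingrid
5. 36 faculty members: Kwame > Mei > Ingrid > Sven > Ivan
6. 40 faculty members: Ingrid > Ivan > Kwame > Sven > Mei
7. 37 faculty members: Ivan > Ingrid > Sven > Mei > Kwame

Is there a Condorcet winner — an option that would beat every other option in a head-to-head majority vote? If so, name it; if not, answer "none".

Ivan

Ivan vs Kwame: 90–83 for Ivan.
Ivan vs Ingrid: 94–79 for Ivan.
Ivan vs Sven: 90–83 for Ivan.
Ivan vs Mei: 134–39 for Ivan.
Ivan beats every other option head-to-head.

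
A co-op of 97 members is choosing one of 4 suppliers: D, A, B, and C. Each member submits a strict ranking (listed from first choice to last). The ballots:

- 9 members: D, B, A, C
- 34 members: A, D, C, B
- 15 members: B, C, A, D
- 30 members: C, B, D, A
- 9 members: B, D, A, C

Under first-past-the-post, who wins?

A

First-place votes: D 9, A 34, B 24, C 30.
A has the most first-place votes.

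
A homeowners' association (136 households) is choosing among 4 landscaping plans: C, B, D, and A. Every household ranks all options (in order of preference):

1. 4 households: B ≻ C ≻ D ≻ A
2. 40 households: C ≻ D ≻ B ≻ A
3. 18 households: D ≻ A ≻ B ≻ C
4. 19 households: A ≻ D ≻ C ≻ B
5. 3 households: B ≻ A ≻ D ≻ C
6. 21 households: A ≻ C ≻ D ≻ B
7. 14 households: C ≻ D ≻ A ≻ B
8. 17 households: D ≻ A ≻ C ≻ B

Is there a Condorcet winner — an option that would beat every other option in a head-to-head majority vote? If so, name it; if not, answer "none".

Checking pairwise contests:
A beats C 78–58.
C beats B 111–25.
C beats D 79–57.
D beats A 93–43.
Every option loses at least one head-to-head, so there is no Condorcet winner.

none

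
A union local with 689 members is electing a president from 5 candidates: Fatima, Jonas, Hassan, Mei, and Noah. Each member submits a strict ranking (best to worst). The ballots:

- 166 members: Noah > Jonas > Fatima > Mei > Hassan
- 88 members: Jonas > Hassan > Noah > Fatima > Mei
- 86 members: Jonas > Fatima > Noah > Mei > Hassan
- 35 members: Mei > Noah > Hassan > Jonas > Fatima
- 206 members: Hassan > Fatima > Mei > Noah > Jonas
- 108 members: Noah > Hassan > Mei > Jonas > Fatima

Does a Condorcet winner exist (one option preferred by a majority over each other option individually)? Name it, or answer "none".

Noah vs Fatima: 397–292 for Noah.
Noah vs Jonas: 515–174 for Noah.
Noah vs Hassan: 395–294 for Noah.
Noah vs Mei: 448–241 for Noah.
Noah beats every other option head-to-head.

Noah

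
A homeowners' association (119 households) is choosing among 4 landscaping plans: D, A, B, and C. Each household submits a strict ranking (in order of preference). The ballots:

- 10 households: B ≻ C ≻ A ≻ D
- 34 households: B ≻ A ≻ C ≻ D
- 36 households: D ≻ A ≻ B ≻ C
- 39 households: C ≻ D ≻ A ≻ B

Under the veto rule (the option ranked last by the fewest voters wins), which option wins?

A

Last-place votes: D 44, A 0, B 39, C 36.
A is ranked last by the fewest voters, so A wins.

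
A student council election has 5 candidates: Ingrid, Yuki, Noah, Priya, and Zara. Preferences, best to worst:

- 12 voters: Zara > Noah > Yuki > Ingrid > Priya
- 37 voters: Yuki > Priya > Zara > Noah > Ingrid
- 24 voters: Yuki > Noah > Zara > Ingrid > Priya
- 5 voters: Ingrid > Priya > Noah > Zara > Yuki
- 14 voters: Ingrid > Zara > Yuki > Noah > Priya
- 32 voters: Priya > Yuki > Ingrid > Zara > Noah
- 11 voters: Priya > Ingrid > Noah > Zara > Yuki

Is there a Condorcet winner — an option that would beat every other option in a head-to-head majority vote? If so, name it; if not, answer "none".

Yuki

Yuki vs Ingrid: 105–30 for Yuki.
Yuki vs Noah: 107–28 for Yuki.
Yuki vs Priya: 87–48 for Yuki.
Yuki vs Zara: 93–42 for Yuki.
Yuki beats every other option head-to-head.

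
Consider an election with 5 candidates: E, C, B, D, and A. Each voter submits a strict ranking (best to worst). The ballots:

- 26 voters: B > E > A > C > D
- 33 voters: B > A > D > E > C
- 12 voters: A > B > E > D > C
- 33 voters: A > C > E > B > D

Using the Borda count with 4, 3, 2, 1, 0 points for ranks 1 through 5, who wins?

A

E: 26·3 + 33·1 + 12·2 + 33·2 = 201
C: 26·1 + 33·0 + 12·0 + 33·3 = 125
B: 26·4 + 33·4 + 12·3 + 33·1 = 305
D: 26·0 + 33·2 + 12·1 + 33·0 = 78
A: 26·2 + 33·3 + 12·4 + 33·4 = 331
A has the highest Borda score (331).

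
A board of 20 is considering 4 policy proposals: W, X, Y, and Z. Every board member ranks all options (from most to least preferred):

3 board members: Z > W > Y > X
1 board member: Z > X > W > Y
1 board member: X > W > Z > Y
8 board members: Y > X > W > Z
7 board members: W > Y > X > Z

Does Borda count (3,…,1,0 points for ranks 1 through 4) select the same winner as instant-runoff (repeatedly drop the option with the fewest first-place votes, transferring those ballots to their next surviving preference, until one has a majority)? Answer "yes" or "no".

no

Borda — scores: W 38, X 28, Y 41, Z 13. Winner: Y.
Instant-runoff — R1 W 7, X 1, Y 8, Z 4 (X out); R2 W 8, Y 8, Z 4 (Z out); R3 W 12, Y 8 (W winner). Winner: W.
The two methods disagree.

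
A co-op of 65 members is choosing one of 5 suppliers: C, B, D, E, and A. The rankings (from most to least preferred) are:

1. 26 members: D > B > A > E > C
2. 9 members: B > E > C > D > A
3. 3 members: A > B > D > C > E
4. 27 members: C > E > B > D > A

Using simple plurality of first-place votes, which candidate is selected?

First-place votes: C 27, B 9, D 26, E 0, A 3.
C has the most first-place votes.

C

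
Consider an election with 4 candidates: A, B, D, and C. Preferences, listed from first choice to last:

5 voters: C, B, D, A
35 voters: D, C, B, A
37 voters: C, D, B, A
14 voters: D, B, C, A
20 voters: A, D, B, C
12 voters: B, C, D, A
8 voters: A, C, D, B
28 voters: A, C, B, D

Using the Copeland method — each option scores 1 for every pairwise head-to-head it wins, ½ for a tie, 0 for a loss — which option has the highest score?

C

A: loses to B, D, and C → score 0.
B: beats A; loses to D and C → score 1.
D: beats A and B; loses to C → score 2.
C: beats A, B, and D → score 3.
C has the best pairwise record.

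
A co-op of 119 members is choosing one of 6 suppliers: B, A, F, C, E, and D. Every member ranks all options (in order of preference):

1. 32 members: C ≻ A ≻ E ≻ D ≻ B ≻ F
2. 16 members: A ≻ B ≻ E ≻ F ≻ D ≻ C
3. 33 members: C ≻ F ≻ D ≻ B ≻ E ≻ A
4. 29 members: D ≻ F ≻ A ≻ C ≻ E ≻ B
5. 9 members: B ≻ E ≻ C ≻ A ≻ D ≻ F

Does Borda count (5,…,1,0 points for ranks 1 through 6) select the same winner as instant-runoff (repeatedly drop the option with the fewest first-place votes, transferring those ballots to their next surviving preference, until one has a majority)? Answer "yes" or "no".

yes

Borda — scores: B 207, A 313, F 280, C 410, E 242, D 333. Winner: C.
Instant-runoff — R1 B 9, A 16, F 0, C 65, E 0, D 29 (C winner). Winner: C.
The two methods agree.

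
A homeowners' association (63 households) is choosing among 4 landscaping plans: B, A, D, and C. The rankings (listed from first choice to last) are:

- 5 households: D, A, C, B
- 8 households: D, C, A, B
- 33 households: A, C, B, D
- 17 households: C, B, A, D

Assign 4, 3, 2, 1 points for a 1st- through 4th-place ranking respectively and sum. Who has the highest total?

C

B: 5·1 + 8·1 + 33·2 + 17·3 = 130
A: 5·3 + 8·2 + 33·4 + 17·2 = 197
D: 5·4 + 8·4 + 33·1 + 17·1 = 102
C: 5·2 + 8·3 + 33·3 + 17·4 = 201
C has the highest Borda score (201).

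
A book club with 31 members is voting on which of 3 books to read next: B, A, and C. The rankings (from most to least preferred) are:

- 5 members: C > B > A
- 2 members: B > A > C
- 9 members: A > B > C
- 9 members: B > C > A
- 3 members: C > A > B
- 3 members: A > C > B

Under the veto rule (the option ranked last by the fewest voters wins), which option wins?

B

Last-place votes: B 6, A 14, C 11.
B is ranked last by the fewest voters, so B wins.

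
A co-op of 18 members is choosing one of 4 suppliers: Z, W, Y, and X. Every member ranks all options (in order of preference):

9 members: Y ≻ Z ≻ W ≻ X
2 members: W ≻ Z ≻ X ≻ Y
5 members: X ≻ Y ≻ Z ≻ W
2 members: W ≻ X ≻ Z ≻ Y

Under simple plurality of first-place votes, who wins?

Y

First-place votes: Z 0, W 4, Y 9, X 5.
Y has the most first-place votes.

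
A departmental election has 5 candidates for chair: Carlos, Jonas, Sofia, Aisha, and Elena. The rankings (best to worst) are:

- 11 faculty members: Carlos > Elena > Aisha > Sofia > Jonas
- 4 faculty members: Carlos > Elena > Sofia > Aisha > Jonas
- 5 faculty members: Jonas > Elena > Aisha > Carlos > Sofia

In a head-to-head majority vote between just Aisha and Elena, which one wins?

Elena

Voters preferring Aisha to Elena: 0; preferring Elena to Aisha: 20.
Elena wins the head-to-head.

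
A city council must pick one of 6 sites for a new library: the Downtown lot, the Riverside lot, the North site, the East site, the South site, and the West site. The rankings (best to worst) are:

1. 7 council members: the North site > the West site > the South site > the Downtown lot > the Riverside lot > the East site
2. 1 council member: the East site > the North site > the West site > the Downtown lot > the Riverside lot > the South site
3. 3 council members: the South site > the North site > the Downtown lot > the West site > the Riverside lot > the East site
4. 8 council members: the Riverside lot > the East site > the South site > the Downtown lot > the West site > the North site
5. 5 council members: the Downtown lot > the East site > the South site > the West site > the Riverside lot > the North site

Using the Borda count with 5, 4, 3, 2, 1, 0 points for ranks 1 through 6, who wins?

the Downtown lot: 7·2 + 1·2 + 3·3 + 8·2 + 5·5 = 66
the Riverside lot: 7·1 + 1·1 + 3·1 + 8·5 + 5·1 = 56
the North site: 7·5 + 1·4 + 3·4 + 8·0 + 5·0 = 51
the East site: 7·0 + 1·5 + 3·0 + 8·4 + 5·4 = 57
the South site: 7·3 + 1·0 + 3·5 + 8·3 + 5·3 = 75
the West site: 7·4 + 1·3 + 3·2 + 8·1 + 5·2 = 55
the South site has the highest Borda score (75).

the South site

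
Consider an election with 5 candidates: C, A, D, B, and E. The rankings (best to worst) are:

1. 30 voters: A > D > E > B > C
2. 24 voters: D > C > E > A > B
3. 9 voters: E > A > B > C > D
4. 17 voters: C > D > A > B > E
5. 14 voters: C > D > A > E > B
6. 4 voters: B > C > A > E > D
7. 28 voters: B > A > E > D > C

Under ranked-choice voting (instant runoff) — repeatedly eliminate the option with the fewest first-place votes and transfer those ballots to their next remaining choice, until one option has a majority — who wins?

A

Round 1: C 31, A 30, D 24, B 32, E 9. Eliminate E.
Round 2: C 31, A 39, D 24, B 32. Eliminate D.
Round 3: C 55, A 39, B 32. Eliminate B.
Round 4: C 59, A 67. A has a majority.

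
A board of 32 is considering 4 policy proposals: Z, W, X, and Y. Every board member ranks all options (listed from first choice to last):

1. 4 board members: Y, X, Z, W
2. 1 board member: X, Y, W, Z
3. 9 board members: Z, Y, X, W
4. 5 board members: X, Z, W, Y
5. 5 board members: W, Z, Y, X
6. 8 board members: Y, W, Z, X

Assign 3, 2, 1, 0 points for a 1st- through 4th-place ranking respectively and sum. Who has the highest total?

Y

Z: 4·1 + 1·0 + 9·3 + 5·2 + 5·2 + 8·1 = 59
W: 4·0 + 1·1 + 9·0 + 5·1 + 5·3 + 8·2 = 37
X: 4·2 + 1·3 + 9·1 + 5·3 + 5·0 + 8·0 = 35
Y: 4·3 + 1·2 + 9·2 + 5·0 + 5·1 + 8·3 = 61
Y has the highest Borda score (61).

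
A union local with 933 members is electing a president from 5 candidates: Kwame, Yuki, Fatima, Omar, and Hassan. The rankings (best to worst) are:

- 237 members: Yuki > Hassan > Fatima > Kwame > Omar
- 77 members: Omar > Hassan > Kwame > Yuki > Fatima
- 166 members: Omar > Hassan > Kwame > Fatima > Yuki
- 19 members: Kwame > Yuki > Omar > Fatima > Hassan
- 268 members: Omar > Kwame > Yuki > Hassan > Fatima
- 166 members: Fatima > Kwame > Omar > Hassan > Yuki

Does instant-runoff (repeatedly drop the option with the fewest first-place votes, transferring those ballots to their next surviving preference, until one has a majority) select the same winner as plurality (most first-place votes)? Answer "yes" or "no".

Instant-runoff — R1 Kwame 19, Yuki 237, Fatima 166, Omar 511, Hassan 0 (Omar winner). Winner: Omar.
Plurality — first-place votes: Kwame 19, Yuki 237, Fatima 166, Omar 511, Hassan 0. Winner: Omar.
The two methods agree.

yes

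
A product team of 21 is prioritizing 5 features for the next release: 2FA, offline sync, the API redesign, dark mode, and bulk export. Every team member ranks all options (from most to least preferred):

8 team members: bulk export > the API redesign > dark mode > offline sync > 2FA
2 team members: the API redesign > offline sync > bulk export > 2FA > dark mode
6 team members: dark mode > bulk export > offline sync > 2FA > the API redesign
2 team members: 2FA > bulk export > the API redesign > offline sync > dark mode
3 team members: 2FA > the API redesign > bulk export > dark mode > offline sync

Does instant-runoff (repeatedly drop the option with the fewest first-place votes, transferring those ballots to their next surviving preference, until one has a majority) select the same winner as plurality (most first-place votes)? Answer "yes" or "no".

yes

Instant-runoff — R1 2FA 5, offline sync 0, the API redesign 2, dark mode 6, bulk export 8 (offline sync out); R2 2FA 5, the API redesign 2, dark mode 6, bulk export 8 (the API redesign out); R3 2FA 5, dark mode 6, bulk export 10 (2FA out); R4 dark mode 6, bulk export 15 (bulk export winner). Winner: bulk export.
Plurality — first-place votes: 2FA 5, offline sync 0, the API redesign 2, dark mode 6, bulk export 8. Winner: bulk export.
The two methods agree.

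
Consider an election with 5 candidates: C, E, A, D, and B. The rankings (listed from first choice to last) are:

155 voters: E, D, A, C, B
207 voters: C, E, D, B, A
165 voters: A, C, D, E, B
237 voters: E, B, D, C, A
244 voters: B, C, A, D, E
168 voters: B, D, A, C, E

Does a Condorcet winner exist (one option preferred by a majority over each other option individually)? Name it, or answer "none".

Checking pairwise contests:
B beats C 649–527.
C beats E 784–392.
C beats A 688–488.
C beats D 616–560.
E beats B 764–412.
Every option loses at least one head-to-head, so there is no Condorcet winner.

none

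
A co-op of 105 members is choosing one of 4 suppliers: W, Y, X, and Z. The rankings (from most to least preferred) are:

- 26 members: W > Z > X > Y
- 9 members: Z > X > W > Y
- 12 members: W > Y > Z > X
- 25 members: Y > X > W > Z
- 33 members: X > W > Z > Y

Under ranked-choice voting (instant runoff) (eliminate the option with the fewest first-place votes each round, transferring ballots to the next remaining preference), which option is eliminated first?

Z

Round 1: W 38, Y 25, X 33, Z 9. Eliminate Z.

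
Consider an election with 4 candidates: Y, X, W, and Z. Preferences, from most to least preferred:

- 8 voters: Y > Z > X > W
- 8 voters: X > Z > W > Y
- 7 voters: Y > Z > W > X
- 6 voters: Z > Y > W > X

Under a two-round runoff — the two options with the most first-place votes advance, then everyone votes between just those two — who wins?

Y

Round 1 first-place votes: Y 15, X 8, W 0, Z 6.
Y and X advance.
Runoff: Y is preferred to X by 21 voters; X by 8.
Y wins the runoff.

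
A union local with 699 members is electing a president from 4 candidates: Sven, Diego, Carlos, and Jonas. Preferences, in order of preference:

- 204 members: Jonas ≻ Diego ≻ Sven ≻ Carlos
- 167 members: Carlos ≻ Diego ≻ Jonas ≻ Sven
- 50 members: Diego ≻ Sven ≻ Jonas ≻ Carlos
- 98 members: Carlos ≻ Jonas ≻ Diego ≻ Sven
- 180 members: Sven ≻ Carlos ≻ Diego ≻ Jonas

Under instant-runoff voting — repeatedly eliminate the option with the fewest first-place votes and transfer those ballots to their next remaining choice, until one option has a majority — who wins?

Round 1: Sven 180, Diego 50, Carlos 265, Jonas 204. Eliminate Diego.
Round 2: Sven 230, Carlos 265, Jonas 204. Eliminate Jonas.
Round 3: Sven 434, Carlos 265. Sven has a majority.

Sven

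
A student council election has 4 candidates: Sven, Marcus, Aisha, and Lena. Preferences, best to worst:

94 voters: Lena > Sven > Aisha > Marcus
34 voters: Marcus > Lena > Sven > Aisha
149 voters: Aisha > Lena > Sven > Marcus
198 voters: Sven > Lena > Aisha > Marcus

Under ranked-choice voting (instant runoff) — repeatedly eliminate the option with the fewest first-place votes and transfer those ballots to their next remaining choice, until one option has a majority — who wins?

Sven

Round 1: Sven 198, Marcus 34, Aisha 149, Lena 94. Eliminate Marcus.
Round 2: Sven 198, Aisha 149, Lena 128. Eliminate Lena.
Round 3: Sven 326, Aisha 149. Sven has a majority.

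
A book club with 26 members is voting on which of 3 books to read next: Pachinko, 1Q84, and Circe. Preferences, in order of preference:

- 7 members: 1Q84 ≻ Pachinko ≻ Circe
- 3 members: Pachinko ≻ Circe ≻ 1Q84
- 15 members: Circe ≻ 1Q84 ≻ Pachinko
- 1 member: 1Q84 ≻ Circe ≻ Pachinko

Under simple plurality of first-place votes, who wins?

Circe

First-place votes: Pachinko 3, 1Q84 8, Circe 15.
Circe has the most first-place votes.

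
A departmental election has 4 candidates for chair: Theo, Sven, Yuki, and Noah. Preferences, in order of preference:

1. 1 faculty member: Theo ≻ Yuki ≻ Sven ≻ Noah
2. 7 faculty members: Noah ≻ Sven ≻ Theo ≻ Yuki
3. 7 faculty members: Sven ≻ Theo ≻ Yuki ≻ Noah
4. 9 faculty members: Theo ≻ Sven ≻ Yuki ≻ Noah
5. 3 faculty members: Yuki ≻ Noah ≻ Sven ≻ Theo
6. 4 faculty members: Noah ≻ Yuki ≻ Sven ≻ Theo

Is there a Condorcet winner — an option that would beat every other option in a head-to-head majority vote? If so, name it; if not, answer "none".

Sven

Sven vs Theo: 21–10 for Sven.
Sven vs Yuki: 23–8 for Sven.
Sven vs Noah: 17–14 for Sven.
Sven beats every other option head-to-head.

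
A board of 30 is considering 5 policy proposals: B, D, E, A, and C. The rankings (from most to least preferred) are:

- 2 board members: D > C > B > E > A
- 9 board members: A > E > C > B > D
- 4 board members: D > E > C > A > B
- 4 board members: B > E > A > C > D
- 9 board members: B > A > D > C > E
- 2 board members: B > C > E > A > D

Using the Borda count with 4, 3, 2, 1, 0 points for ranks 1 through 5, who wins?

A

B: 2·2 + 9·1 + 4·0 + 4·4 + 9·4 + 2·4 = 73
D: 2·4 + 9·0 + 4·4 + 4·0 + 9·2 + 2·0 = 42
E: 2·1 + 9·3 + 4·3 + 4·3 + 9·0 + 2·2 = 57
A: 2·0 + 9·4 + 4·1 + 4·2 + 9·3 + 2·1 = 77
C: 2·3 + 9·2 + 4·2 + 4·1 + 9·1 + 2·3 = 51
A has the highest Borda score (77).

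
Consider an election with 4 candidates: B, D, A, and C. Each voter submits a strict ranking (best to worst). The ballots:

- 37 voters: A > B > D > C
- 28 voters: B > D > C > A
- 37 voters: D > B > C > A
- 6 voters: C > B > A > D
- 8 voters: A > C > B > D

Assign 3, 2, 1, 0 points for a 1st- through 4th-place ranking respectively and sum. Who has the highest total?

B

B: 37·2 + 28·3 + 37·2 + 6·2 + 8·1 = 252
D: 37·1 + 28·2 + 37·3 + 6·0 + 8·0 = 204
A: 37·3 + 28·0 + 37·0 + 6·1 + 8·3 = 141
C: 37·0 + 28·1 + 37·1 + 6·3 + 8·2 = 99
B has the highest Borda score (252).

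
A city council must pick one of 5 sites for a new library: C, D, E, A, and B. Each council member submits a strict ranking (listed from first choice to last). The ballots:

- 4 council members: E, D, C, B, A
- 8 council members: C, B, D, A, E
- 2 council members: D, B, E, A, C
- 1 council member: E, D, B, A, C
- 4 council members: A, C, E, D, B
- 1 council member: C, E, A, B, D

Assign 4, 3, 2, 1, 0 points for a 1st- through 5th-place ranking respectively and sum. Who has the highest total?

C: 4·2 + 8·4 + 2·0 + 1·0 + 4·3 + 1·4 = 56
D: 4·3 + 8·2 + 2·4 + 1·3 + 4·1 + 1·0 = 43
E: 4·4 + 8·0 + 2·2 + 1·4 + 4·2 + 1·3 = 35
A: 4·0 + 8·1 + 2·1 + 1·1 + 4·4 + 1·2 = 29
B: 4·1 + 8·3 + 2·3 + 1·2 + 4·0 + 1·1 = 37
C has the highest Borda score (56).

C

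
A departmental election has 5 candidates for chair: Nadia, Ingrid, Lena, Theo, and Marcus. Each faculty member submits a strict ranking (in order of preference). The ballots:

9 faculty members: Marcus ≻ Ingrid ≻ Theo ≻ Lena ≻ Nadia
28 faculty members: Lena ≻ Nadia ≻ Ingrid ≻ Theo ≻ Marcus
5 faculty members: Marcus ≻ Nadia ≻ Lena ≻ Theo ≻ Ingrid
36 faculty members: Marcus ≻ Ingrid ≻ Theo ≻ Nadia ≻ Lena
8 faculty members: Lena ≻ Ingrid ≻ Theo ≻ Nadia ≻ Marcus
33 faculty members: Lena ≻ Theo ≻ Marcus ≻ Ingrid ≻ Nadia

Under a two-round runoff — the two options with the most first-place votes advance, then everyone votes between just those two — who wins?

Lena

Round 1 first-place votes: Nadia 0, Ingrid 0, Lena 69, Theo 0, Marcus 50.
Lena and Marcus advance.
Runoff: Lena is preferred to Marcus by 69 voters; Marcus by 50.
Lena wins the runoff.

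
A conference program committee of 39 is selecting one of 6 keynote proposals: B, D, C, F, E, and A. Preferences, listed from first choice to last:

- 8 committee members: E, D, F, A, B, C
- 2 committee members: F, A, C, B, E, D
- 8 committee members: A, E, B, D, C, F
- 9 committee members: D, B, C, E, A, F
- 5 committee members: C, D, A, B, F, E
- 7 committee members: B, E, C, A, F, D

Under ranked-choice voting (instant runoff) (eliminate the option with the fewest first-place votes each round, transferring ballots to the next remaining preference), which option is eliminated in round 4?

Round 1: B 7, D 9, C 5, F 2, E 8, A 8. Eliminate F.
Round 2: B 7, D 9, C 5, E 8, A 10. Eliminate C.
Round 3: B 7, D 14, E 8, A 10. Eliminate B.
Round 4: D 14, E 15, A 10. Eliminate A.

A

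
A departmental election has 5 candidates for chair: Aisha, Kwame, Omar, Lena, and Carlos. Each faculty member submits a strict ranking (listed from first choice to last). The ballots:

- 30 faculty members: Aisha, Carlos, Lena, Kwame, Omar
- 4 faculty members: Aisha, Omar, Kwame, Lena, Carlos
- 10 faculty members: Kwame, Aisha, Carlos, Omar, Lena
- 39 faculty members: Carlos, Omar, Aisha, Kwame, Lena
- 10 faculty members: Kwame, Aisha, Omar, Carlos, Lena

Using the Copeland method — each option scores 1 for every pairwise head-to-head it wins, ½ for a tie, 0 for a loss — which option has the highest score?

Aisha

Aisha: beats Kwame, Omar, Lena, and Carlos → score 4.
Kwame: beats Omar and Lena; loses to Aisha and Carlos → score 2.
Omar: beats Lena; loses to Aisha, Kwame, and Carlos → score 1.
Lena: loses to Aisha, Kwame, Omar, and Carlos → score 0.
Carlos: beats Kwame, Omar, and Lena; loses to Aisha → score 3.
Aisha has the best pairwise record.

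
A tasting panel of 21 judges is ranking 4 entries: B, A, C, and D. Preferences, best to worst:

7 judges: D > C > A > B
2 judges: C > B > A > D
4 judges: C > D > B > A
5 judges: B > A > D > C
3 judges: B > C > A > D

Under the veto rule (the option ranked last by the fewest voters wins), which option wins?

Last-place votes: B 7, A 4, C 5, D 5.
A is ranked last by the fewest voters, so A wins.

A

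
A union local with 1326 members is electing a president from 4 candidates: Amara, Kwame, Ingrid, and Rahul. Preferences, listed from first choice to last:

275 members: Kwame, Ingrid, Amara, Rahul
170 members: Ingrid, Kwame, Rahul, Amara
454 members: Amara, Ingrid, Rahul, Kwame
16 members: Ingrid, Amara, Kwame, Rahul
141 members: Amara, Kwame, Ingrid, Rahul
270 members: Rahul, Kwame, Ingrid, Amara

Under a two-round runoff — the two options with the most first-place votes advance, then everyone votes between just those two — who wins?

Round 1 first-place votes: Amara 595, Kwame 275, Ingrid 186, Rahul 270.
Amara and Kwame advance.
Runoff: Amara is preferred to Kwame by 611 voters; Kwame by 715.
Kwame wins the runoff.

Kwame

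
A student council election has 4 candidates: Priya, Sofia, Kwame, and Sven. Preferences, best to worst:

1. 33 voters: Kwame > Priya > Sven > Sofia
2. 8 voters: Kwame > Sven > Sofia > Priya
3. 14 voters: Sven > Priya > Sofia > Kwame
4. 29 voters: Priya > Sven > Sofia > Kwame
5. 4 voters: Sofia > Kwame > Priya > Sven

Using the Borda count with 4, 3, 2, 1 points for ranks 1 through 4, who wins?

Priya: 33·3 + 8·1 + 14·3 + 29·4 + 4·2 = 273
Sofia: 33·1 + 8·2 + 14·2 + 29·2 + 4·4 = 151
Kwame: 33·4 + 8·4 + 14·1 + 29·1 + 4·3 = 219
Sven: 33·2 + 8·3 + 14·4 + 29·3 + 4·1 = 237
Priya has the highest Borda score (273).

Priya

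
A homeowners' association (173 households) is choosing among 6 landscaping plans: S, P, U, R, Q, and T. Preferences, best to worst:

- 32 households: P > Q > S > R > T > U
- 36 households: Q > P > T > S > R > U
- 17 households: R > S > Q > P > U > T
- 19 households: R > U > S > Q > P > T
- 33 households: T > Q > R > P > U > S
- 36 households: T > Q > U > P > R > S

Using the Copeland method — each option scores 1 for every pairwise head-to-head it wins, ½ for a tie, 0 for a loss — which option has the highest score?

S: loses to P, U, R, Q, and T → score 0.
P: beats S, U, R, and T; loses to Q → score 4.
U: beats S; loses to P, R, Q, and T → score 1.
R: beats S and U; loses to P, Q, and T → score 2.
Q: beats S, P, U, R, and T → score 5.
T: beats S, U, and R; loses to P and Q → score 3.
Q has the best pairwise record.

Q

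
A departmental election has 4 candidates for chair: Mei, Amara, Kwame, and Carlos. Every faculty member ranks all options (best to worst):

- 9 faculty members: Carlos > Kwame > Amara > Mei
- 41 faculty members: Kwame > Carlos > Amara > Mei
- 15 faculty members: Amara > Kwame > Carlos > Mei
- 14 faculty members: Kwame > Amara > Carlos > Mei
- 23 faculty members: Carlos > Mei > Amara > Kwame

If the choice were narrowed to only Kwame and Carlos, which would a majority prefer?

Kwame

Voters preferring Kwame to Carlos: 70; preferring Carlos to Kwame: 32.
Kwame wins the head-to-head.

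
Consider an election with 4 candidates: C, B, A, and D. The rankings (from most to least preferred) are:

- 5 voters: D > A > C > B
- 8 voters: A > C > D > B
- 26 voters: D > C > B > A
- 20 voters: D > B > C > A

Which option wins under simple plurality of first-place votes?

D

First-place votes: C 0, B 0, A 8, D 51.
D has the most first-place votes.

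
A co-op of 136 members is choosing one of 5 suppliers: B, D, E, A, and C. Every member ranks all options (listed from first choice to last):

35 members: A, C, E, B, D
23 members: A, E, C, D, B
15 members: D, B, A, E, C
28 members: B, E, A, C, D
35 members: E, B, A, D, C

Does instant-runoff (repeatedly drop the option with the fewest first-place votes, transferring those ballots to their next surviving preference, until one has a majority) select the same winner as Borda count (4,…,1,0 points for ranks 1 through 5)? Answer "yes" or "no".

Instant-runoff — R1 B 28, D 15, E 35, A 58, C 0 (C out); R2 B 28, D 15, E 35, A 58 (D out); R3 B 43, E 35, A 58 (E out); R4 B 78, A 58 (B winner). Winner: B.
Borda — scores: B 297, D 118, E 378, A 388, C 179. Winner: A.
The two methods disagree.

no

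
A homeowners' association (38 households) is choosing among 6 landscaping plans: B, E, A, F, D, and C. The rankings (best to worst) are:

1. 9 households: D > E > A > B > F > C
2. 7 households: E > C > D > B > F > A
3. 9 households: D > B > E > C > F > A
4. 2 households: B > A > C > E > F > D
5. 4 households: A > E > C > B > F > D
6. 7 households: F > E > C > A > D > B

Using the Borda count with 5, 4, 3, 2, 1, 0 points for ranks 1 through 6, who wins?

B: 9·2 + 7·2 + 9·4 + 2·5 + 4·2 + 7·0 = 86
E: 9·4 + 7·5 + 9·3 + 2·2 + 4·4 + 7·4 = 146
A: 9·3 + 7·0 + 9·0 + 2·4 + 4·5 + 7·2 = 69
F: 9·1 + 7·1 + 9·1 + 2·1 + 4·1 + 7·5 = 66
D: 9·5 + 7·3 + 9·5 + 2·0 + 4·0 + 7·1 = 118
C: 9·0 + 7·4 + 9·2 + 2·3 + 4·3 + 7·3 = 85
E has the highest Borda score (146).

E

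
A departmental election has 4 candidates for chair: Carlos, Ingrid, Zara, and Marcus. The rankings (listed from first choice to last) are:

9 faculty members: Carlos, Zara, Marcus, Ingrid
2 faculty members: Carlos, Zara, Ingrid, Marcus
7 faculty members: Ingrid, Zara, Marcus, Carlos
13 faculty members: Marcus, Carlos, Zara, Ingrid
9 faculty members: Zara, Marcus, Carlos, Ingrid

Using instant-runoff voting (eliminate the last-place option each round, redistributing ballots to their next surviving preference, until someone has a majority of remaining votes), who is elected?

Round 1: Carlos 11, Ingrid 7, Zara 9, Marcus 13. Eliminate Ingrid.
Round 2: Carlos 11, Zara 16, Marcus 13. Eliminate Carlos.
Round 3: Zara 27, Marcus 13. Zara has a majority.

Zara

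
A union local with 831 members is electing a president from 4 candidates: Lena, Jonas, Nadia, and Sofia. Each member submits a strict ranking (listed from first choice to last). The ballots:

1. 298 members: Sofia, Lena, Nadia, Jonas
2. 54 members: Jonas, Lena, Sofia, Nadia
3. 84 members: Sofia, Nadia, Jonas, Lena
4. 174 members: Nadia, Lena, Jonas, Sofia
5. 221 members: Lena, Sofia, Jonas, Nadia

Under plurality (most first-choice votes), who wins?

Sofia

First-place votes: Lena 221, Jonas 54, Nadia 174, Sofia 382.
Sofia has the most first-place votes.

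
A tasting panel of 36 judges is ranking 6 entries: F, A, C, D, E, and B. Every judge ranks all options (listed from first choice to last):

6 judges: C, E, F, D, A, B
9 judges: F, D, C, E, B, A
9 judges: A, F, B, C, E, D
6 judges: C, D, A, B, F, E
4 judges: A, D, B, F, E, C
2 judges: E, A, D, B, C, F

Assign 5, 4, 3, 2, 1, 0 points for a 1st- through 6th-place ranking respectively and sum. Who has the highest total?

F: 6·3 + 9·5 + 9·4 + 6·1 + 4·2 + 2·0 = 113
A: 6·1 + 9·0 + 9·5 + 6·3 + 4·5 + 2·4 = 97
C: 6·5 + 9·3 + 9·2 + 6·5 + 4·0 + 2·1 = 107
D: 6·2 + 9·4 + 9·0 + 6·4 + 4·4 + 2·3 = 94
E: 6·4 + 9·2 + 9·1 + 6·0 + 4·1 + 2·5 = 65
B: 6·0 + 9·1 + 9·3 + 6·2 + 4·3 + 2·2 = 64
F has the highest Borda score (113).

F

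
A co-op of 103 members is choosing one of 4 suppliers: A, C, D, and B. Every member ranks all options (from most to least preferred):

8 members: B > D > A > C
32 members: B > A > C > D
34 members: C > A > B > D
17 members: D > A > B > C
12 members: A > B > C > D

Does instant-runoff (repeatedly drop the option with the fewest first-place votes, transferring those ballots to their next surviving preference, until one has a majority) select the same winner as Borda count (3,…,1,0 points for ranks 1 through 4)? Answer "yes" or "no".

no

Instant-runoff — R1 A 12, C 34, D 17, B 40 (A out); R2 C 34, D 17, B 52 (B winner). Winner: B.
Borda — scores: A 210, C 146, D 67, B 195. Winner: A.
The two methods disagree.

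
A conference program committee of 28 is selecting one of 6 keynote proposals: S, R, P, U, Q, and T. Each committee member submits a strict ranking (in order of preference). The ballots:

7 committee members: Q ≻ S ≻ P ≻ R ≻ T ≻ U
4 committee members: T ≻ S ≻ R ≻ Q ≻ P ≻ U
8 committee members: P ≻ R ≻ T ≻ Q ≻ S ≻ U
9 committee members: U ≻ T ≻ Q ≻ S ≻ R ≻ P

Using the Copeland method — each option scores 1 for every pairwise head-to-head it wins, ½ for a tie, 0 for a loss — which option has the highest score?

Q

S: beats R, P, and U; loses to Q and T → score 3.
R: beats U and T; loses to S, P, and Q → score 2.
P: beats R, U, and T; loses to S and Q → score 3.
U: loses to S, R, P, Q, and T → score 0.
Q: beats S, R, P, and U; loses to T → score 4.
T: beats S, U, and Q; loses to R and P → score 3.
Q has the best pairwise record.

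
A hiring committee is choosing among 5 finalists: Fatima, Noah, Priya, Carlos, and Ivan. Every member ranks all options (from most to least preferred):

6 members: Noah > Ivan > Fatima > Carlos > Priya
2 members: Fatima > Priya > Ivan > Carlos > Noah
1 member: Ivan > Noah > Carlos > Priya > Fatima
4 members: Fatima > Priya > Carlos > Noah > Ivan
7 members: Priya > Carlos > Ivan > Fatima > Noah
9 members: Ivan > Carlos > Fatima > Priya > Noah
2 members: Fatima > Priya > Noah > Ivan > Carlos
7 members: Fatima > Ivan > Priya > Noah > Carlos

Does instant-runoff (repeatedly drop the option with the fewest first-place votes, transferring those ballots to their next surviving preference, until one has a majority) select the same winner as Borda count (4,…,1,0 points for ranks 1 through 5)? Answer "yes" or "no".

Instant-runoff — R1 Fatima 15, Noah 6, Priya 7, Carlos 0, Ivan 10 (Carlos out); R2 Fatima 15, Noah 6, Priya 7, Ivan 10 (Noah out); R3 Fatima 15, Priya 7, Ivan 16 (Priya out); R4 Fatima 15, Ivan 23 (Ivan winner). Winner: Ivan.
Borda — scores: Fatima 97, Noah 42, Priya 76, Carlos 66, Ivan 99. Winner: Ivan.
The two methods agree.

yes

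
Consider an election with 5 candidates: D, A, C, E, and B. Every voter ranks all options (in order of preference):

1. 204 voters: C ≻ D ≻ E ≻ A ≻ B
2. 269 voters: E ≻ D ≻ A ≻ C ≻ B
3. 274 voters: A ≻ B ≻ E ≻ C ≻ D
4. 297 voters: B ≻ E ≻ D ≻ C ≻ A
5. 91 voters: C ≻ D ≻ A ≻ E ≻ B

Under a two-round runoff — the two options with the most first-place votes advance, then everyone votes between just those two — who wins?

Round 1 first-place votes: D 0, A 274, C 295, E 269, B 297.
B and C advance.
Runoff: B is preferred to C by 571 voters; C by 564.
B wins the runoff.

B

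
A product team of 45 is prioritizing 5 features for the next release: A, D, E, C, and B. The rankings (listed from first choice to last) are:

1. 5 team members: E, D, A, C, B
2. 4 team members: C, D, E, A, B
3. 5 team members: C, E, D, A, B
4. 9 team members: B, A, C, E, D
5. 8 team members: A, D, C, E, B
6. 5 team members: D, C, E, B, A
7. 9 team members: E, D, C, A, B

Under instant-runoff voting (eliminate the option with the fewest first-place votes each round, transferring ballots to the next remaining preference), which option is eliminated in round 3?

Round 1: A 8, D 5, E 14, C 9, B 9. Eliminate D.
Round 2: A 8, E 14, C 14, B 9. Eliminate A.
Round 3: E 14, C 22, B 9. Eliminate B.

B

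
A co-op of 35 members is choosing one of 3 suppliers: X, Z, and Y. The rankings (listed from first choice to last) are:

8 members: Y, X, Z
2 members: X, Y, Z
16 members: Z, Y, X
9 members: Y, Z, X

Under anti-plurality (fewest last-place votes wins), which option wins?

Last-place votes: X 25, Z 10, Y 0.
Y is ranked last by the fewest voters, so Y wins.

Y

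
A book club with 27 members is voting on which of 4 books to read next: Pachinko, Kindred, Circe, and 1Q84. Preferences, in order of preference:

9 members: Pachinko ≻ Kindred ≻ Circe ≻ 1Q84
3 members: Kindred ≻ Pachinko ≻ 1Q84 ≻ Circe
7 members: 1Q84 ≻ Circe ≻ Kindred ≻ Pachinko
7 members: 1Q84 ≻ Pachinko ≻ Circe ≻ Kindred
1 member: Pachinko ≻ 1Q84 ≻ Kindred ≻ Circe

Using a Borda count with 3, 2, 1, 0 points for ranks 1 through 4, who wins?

Pachinko: 9·3 + 3·2 + 7·0 + 7·2 + 1·3 = 50
Kindred: 9·2 + 3·3 + 7·1 + 7·0 + 1·1 = 35
Circe: 9·1 + 3·0 + 7·2 + 7·1 + 1·0 = 30
1Q84: 9·0 + 3·1 + 7·3 + 7·3 + 1·2 = 47
Pachinko has the highest Borda score (50).

Pachinko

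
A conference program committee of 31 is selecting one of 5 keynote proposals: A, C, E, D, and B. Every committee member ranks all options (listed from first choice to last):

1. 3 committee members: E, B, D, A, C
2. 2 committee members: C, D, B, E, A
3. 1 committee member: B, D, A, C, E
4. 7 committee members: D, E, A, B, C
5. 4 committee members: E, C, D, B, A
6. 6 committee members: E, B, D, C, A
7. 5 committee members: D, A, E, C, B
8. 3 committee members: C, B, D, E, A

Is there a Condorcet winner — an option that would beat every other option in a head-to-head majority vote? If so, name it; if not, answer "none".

D vs A: 31–0 for D.
D vs C: 22–9 for D.
D vs E: 18–13 for D.
D vs B: 18–13 for D.
D beats every other option head-to-head.

D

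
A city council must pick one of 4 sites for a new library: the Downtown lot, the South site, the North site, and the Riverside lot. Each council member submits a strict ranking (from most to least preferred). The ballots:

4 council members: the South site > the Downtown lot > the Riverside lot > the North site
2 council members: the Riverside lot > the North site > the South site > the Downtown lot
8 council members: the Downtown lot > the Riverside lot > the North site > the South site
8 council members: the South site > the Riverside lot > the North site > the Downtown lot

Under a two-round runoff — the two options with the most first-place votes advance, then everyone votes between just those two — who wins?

the South site

Round 1 first-place votes: the Downtown lot 8, the South site 12, the North site 0, the Riverside lot 2.
the South site and the Downtown lot advance.
Runoff: the South site is preferred to the Downtown lot by 14 voters; the Downtown lot by 8.
the South site wins the runoff.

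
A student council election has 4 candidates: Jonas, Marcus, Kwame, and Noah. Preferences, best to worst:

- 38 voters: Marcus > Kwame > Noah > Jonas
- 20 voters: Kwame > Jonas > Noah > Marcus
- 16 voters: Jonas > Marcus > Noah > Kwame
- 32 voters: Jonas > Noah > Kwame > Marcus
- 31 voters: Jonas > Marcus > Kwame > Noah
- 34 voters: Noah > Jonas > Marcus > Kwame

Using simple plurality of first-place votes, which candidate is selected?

First-place votes: Jonas 79, Marcus 38, Kwame 20, Noah 34.
Jonas has the most first-place votes.

Jonas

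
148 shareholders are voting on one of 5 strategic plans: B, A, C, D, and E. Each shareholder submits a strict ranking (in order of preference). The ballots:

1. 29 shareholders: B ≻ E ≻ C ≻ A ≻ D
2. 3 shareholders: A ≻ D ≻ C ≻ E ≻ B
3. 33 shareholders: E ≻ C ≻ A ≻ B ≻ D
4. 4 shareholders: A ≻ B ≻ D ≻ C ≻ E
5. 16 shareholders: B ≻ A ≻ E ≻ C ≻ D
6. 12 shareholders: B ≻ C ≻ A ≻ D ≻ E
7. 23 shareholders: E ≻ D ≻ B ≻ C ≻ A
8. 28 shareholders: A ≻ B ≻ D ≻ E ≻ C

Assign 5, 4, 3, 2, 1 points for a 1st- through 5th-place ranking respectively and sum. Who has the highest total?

B: 29·5 + 3·1 + 33·2 + 4·4 + 16·5 + 12·5 + 23·3 + 28·4 = 551
A: 29·2 + 3·5 + 33·3 + 4·5 + 16·4 + 12·3 + 23·1 + 28·5 = 455
C: 29·3 + 3·3 + 33·4 + 4·2 + 16·2 + 12·4 + 23·2 + 28·1 = 390
D: 29·1 + 3·4 + 33·1 + 4·3 + 16·1 + 12·2 + 23·4 + 28·3 = 302
E: 29·4 + 3·2 + 33·5 + 4·1 + 16·3 + 12·1 + 23·5 + 28·2 = 522
B has the highest Borda score (551).

B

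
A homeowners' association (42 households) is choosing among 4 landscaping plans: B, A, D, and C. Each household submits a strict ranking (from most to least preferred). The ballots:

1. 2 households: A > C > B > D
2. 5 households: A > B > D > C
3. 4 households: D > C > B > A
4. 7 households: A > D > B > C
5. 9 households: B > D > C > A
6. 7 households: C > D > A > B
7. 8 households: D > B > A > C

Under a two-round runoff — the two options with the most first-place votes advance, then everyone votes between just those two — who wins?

Round 1 first-place votes: B 9, A 14, D 12, C 7.
A and D advance.
Runoff: A is preferred to D by 14 voters; D by 28.
D wins the runoff.

D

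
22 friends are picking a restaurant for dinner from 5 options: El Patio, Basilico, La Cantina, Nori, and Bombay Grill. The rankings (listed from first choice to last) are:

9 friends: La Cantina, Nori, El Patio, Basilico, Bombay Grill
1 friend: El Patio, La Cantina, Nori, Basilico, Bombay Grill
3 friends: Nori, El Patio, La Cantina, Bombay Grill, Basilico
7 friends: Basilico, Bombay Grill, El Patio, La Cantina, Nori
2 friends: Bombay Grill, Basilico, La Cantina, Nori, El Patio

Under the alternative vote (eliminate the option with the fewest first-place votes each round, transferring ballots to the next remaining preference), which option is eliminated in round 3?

Round 1: El Patio 1, Basilico 7, La Cantina 9, Nori 3, Bombay Grill 2. Eliminate El Patio.
Round 2: Basilico 7, La Cantina 10, Nori 3, Bombay Grill 2. Eliminate Bombay Grill.
Round 3: Basilico 9, La Cantina 10, Nori 3. Eliminate Nori.

Nori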